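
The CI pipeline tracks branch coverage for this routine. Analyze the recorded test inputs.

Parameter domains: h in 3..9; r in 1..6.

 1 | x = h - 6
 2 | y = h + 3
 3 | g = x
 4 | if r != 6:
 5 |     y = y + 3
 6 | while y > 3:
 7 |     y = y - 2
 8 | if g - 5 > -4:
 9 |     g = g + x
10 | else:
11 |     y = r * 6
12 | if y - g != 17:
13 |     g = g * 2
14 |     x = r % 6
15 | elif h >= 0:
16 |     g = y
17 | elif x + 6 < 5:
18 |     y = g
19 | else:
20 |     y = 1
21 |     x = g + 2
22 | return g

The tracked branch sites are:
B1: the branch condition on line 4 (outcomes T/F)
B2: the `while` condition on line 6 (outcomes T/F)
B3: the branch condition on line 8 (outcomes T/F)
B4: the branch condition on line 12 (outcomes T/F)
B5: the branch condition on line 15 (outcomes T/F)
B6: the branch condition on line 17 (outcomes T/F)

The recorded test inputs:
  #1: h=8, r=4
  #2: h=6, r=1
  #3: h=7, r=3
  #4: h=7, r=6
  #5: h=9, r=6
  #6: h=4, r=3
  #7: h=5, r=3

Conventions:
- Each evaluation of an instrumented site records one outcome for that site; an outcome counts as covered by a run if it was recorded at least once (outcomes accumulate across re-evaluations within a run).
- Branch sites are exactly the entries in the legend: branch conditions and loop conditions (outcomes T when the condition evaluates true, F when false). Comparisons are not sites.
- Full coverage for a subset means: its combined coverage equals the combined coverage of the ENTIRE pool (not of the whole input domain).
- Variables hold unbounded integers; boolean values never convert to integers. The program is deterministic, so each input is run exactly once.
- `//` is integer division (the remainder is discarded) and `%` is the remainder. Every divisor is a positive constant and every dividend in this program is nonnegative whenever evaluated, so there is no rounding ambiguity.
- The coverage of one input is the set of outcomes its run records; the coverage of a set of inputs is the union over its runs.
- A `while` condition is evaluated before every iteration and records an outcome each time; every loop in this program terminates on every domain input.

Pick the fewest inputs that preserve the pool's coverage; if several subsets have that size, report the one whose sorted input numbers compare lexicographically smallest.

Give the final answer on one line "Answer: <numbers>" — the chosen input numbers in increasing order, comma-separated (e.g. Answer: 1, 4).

test 1 (h=8, r=4) fires B1->T, B2->T, B2->T, B2->T, B2->T, B2->T, B2->T, B2->F, B3->T, B4->T; hits B1=T, B2=T, B2=F, B3=T, B4=T
test 2 (h=6, r=1) fires B1->T, B2->T, B2->T, B2->T, B2->T, B2->T, B2->F, B3->F, B4->T; hits B1=T, B2=T, B2=F, B3=F, B4=T
test 3 (h=7, r=3) fires B1->T, B2->T, B2->T, B2->T, B2->T, B2->T, B2->F, B3->F, B4->F, B5->T; hits B1=T, B2=T, B2=F, B3=F, B4=F, B5=T
test 4 (h=7, r=6) fires B1->F, B2->T, B2->T, B2->T, B2->T, B2->F, B3->F, B4->T; hits B1=F, B2=T, B2=F, B3=F, B4=T
test 5 (h=9, r=6) fires B1->F, B2->T, B2->T, B2->T, B2->T, B2->T, B2->F, B3->T, B4->T; hits B1=F, B2=T, B2=F, B3=T, B4=T
test 6 (h=4, r=3) fires B1->T, B2->T, B2->T, B2->T, B2->T, B2->F, B3->F, B4->T; hits B1=T, B2=T, B2=F, B3=F, B4=T
test 7 (h=5, r=3) fires B1->T, B2->T, B2->T, B2->T, B2->T, B2->F, B3->F, B4->T; hits B1=T, B2=T, B2=F, B3=F, B4=T
together the pool reaches 9 outcomes: B1=T, B1=F, B2=T, B2=F, B3=T, B3=F, B4=T, B4=F, B5=T
size 1 is not enough: best union over all size-1 subsets is 6/9
inputs {3, 5} (size 2) cover everything; no size-2 subset with a lexicographically smaller index list covers all 9

Answer: 3, 5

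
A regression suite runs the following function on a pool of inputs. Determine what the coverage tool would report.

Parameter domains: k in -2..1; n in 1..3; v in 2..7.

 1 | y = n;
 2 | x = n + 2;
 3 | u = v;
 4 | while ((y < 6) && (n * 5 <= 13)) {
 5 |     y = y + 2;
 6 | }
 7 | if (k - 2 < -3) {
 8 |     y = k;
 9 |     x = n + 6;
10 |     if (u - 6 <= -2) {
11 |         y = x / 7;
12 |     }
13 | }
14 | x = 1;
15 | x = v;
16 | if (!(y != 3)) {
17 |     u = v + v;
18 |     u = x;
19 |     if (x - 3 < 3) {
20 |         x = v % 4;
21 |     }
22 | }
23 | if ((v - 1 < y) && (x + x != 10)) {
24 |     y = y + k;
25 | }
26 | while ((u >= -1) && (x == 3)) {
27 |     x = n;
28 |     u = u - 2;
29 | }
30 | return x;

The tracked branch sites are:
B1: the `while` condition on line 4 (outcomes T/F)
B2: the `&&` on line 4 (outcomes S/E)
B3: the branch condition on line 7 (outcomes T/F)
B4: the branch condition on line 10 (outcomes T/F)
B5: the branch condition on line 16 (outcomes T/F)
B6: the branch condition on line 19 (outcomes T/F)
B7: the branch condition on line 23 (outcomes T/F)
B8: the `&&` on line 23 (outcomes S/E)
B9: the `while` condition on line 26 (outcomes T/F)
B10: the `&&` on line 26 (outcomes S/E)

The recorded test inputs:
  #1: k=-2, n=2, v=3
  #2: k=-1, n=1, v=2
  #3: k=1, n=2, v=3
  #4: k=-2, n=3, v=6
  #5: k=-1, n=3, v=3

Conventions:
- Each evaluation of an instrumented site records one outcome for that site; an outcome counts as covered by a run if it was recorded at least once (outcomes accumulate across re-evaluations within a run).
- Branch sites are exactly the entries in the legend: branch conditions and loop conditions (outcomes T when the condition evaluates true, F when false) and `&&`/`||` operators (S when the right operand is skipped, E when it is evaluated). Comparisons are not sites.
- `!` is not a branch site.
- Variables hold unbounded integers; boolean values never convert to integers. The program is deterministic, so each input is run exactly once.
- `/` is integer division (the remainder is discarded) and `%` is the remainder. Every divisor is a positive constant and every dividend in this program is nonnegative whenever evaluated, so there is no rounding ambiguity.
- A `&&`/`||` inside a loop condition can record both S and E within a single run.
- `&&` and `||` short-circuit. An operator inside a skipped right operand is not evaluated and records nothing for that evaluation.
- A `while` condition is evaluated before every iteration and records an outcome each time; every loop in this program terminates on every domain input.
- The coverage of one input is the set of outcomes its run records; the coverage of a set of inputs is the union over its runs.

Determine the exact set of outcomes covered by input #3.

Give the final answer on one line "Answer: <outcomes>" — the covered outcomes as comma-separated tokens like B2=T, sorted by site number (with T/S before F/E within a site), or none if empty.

Simulating input #3 (k=1, n=2, v=3) step by step:
  B2->E, B1->T, B2->E, B1->T, B2->S, B1->F, B3->F, B5->F, B8->E, B7->T
  B10->E, B9->T, B10->E, B9->F
deduplicating events, the covered set is: B1=T, B1=F, B2=S, B2=E, B3=F, B5=F, B7=T, B8=E, B9=T, B9=F, B10=E

Answer: B1=T, B1=F, B2=S, B2=E, B3=F, B5=F, B7=T, B8=E, B9=T, B9=F, B10=E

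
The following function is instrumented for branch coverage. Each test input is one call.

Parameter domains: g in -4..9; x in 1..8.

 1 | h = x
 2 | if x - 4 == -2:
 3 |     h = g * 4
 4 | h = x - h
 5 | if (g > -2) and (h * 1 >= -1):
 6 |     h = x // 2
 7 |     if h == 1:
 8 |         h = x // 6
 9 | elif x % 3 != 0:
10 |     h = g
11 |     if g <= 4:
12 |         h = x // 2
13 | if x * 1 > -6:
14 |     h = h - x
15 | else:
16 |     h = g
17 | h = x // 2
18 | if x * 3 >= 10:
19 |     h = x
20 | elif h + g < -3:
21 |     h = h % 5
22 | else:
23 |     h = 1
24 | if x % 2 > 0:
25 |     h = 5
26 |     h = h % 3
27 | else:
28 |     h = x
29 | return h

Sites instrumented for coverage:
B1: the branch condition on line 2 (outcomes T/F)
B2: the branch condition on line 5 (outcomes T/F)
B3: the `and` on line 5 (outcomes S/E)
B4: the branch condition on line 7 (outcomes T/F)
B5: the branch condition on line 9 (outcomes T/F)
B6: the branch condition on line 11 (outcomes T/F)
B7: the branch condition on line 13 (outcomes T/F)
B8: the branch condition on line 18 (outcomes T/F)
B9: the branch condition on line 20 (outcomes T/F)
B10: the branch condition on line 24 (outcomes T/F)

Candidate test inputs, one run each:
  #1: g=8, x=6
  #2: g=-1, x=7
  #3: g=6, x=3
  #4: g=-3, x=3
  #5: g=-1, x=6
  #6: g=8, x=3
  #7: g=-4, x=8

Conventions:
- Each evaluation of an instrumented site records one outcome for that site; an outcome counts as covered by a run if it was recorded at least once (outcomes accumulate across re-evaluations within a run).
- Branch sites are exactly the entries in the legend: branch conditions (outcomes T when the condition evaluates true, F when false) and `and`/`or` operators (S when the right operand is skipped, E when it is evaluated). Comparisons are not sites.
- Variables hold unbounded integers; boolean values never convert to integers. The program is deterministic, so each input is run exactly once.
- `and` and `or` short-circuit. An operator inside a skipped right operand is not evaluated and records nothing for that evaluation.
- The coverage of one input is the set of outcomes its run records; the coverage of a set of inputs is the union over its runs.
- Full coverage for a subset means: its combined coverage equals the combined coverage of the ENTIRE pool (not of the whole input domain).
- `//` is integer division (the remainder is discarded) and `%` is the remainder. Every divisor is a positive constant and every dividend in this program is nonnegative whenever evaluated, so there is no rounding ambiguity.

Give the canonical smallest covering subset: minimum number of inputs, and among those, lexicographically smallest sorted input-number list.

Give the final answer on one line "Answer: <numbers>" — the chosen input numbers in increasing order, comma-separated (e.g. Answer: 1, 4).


test 1 (g=8, x=6) fires B1->F, B3->E, B2->T, B4->F, B7->T, B8->T, B10->F; hits B1=F, B2=T, B3=E, B4=F, B7=T, B8=T, B10=F
test 2 (g=-1, x=7) fires B1->F, B3->E, B2->T, B4->F, B7->T, B8->T, B10->T; hits B1=F, B2=T, B3=E, B4=F, B7=T, B8=T, B10=T
test 3 (g=6, x=3) fires B1->F, B3->E, B2->T, B4->T, B7->T, B8->F, B9->F, B10->T; hits B1=F, B2=T, B3=E, B4=T, B7=T, B8=F, B9=F, B10=T
test 4 (g=-3, x=3) fires B1->F, B3->S, B2->F, B5->F, B7->T, B8->F, B9->F, B10->T; hits B1=F, B2=F, B3=S, B5=F, B7=T, B8=F, B9=F, B10=T
test 5 (g=-1, x=6) fires B1->F, B3->E, B2->T, B4->F, B7->T, B8->T, B10->F; hits B1=F, B2=T, B3=E, B4=F, B7=T, B8=T, B10=F
test 6 (g=8, x=3) fires B1->F, B3->E, B2->T, B4->T, B7->T, B8->F, B9->F, B10->T; hits B1=F, B2=T, B3=E, B4=T, B7=T, B8=F, B9=F, B10=T
test 7 (g=-4, x=8) fires B1->F, B3->S, B2->F, B5->T, B6->T, B7->T, B8->T, B10->F; hits B1=F, B2=F, B3=S, B5=T, B6=T, B7=T, B8=T, B10=F
together the pool reaches 16 outcomes: B1=F, B2=T, B2=F, B3=S, B3=E, B4=T, B4=F, B5=T, B5=F, B6=T, B7=T, B8=T, B8=F, B9=F, B10=T, B10=F
no size-1 subset reaches all 16 outcomes (best union: 8/16)
no size-2 subset reaches all 16 outcomes (best union: 14/16)
no size-3 subset reaches all 16 outcomes (best union: 15/16)
at size 4, {1, 3, 4, 7} reaches all 16 outcomes; every lexicographically earlier size-4 subset fails
Answer: 1, 3, 4, 7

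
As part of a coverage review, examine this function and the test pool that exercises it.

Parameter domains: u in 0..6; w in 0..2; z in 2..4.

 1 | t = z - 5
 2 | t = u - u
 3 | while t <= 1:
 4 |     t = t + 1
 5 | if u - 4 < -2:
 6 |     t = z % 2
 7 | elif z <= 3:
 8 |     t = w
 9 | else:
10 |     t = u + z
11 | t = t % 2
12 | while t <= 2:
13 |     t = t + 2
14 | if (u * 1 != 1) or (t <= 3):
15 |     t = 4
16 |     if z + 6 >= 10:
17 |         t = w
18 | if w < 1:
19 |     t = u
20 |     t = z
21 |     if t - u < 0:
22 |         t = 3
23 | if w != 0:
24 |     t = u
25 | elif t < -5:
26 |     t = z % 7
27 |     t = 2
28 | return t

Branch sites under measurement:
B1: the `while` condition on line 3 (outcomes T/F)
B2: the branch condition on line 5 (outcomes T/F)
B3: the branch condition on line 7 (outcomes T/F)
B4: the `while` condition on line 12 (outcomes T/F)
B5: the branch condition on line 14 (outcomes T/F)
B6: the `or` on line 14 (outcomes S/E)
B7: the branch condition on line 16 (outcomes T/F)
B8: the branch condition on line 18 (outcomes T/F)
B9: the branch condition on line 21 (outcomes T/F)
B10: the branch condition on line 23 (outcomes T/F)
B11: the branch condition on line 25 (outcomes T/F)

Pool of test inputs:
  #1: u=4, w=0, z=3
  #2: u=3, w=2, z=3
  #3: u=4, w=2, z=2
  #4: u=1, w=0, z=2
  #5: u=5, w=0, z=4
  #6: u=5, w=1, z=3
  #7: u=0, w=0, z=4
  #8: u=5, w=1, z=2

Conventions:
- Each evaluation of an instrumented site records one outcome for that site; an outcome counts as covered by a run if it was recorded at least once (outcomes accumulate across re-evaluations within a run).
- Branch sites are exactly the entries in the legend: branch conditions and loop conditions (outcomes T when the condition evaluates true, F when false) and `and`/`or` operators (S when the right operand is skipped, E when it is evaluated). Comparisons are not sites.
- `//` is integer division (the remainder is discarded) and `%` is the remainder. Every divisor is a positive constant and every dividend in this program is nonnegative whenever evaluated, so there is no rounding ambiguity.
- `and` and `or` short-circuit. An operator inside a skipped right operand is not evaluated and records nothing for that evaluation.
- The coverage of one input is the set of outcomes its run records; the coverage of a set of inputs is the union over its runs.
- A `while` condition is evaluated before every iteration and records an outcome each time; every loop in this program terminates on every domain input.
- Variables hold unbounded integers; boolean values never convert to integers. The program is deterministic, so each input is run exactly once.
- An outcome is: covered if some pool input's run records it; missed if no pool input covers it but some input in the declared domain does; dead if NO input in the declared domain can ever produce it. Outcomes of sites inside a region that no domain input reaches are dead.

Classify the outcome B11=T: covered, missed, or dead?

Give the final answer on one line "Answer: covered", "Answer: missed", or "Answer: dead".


no pool input records B11=T
checking all 63 inputs in the declared domain: B11=T is never recorded -> dead
Answer: dead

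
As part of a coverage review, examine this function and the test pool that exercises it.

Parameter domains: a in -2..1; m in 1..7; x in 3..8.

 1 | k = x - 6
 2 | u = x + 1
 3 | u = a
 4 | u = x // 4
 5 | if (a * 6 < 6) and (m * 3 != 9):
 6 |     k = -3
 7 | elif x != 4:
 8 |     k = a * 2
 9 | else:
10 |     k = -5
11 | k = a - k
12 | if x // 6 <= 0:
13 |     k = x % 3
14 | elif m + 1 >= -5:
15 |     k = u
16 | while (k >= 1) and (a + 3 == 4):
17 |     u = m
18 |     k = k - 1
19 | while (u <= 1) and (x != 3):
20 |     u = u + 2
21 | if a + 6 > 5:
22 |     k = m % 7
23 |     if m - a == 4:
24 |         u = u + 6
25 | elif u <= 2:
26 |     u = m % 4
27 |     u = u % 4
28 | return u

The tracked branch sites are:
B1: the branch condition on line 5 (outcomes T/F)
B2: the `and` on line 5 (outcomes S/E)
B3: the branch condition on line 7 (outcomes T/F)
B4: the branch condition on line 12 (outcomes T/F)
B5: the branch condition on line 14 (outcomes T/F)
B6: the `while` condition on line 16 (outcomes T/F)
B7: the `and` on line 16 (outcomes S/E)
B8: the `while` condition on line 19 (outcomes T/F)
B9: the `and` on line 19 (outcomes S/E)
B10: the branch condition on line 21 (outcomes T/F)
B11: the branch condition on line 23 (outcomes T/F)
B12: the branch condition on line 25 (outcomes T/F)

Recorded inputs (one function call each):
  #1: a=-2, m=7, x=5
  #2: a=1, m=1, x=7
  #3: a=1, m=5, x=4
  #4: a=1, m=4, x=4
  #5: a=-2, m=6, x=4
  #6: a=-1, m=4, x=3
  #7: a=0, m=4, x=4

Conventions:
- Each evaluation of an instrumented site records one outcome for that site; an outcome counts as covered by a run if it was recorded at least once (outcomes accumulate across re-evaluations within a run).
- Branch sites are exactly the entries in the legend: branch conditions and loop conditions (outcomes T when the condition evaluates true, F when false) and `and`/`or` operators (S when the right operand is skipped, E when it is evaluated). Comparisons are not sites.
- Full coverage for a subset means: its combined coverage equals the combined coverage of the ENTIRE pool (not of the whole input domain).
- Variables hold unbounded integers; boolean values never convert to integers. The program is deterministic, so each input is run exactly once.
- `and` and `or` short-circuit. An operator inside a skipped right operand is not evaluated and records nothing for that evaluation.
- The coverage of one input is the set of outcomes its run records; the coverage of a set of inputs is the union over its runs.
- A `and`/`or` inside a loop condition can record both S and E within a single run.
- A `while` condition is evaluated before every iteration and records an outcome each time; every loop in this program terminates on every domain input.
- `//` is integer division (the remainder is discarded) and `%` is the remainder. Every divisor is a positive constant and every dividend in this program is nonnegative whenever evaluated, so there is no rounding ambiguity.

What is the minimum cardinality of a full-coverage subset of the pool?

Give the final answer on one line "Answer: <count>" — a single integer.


test 1 (a=-2, m=7, x=5) hits B1=T, B2=E, B4=T, B6=F, B7=E, B8=T, B8=F, B9=S, B9=E, B10=F, B12=F
test 2 (a=1, m=1, x=7) hits B1=F, B2=S, B3=T, B4=F, B5=T, B6=T, B6=F, B7=S, B7=E, B8=T, B8=F, B9=S, B9=E, B10=T, B11=F
test 3 (a=1, m=5, x=4) hits B1=F, B2=S, B3=F, B4=T, B6=T, B6=F, B7=S, B7=E, B8=F, B9=S, B10=T, B11=T
test 4 (a=1, m=4, x=4) hits B1=F, B2=S, B3=F, B4=T, B6=T, B6=F, B7=S, B7=E, B8=F, B9=S, B10=T, B11=F
test 5 (a=-2, m=6, x=4) hits B1=T, B2=E, B4=T, B6=F, B7=E, B8=T, B8=F, B9=S, B9=E, B10=F, B12=F
test 6 (a=-1, m=4, x=3) hits B1=T, B2=E, B4=T, B6=F, B7=S, B8=F, B9=E, B10=F, B12=T
test 7 (a=0, m=4, x=4) hits B1=T, B2=E, B4=T, B6=F, B7=E, B8=T, B8=F, B9=S, B9=E, B10=T, B11=T
together the pool reaches 23 outcomes: B1=T, B1=F, B2=S, B2=E, B3=T, B3=F, B4=T, B4=F, B5=T, B6=T, B6=F, B7=S, B7=E, B8=T, B8=F, B9=S, B9=E, B10=T, B10=F, B11=T, B11=F, B12=T, B12=F
checked all size-1 subsets: none covers 23 outcomes (max 15/23)
checked all size-2 subsets: none covers 23 outcomes (max 20/23)
checked all size-3 subsets: none covers 23 outcomes (max 22/23)
the canonical winner is {1, 2, 3, 6}: size 4, full 23-outcome coverage, earliest index list among size-4 covers
Answer: 4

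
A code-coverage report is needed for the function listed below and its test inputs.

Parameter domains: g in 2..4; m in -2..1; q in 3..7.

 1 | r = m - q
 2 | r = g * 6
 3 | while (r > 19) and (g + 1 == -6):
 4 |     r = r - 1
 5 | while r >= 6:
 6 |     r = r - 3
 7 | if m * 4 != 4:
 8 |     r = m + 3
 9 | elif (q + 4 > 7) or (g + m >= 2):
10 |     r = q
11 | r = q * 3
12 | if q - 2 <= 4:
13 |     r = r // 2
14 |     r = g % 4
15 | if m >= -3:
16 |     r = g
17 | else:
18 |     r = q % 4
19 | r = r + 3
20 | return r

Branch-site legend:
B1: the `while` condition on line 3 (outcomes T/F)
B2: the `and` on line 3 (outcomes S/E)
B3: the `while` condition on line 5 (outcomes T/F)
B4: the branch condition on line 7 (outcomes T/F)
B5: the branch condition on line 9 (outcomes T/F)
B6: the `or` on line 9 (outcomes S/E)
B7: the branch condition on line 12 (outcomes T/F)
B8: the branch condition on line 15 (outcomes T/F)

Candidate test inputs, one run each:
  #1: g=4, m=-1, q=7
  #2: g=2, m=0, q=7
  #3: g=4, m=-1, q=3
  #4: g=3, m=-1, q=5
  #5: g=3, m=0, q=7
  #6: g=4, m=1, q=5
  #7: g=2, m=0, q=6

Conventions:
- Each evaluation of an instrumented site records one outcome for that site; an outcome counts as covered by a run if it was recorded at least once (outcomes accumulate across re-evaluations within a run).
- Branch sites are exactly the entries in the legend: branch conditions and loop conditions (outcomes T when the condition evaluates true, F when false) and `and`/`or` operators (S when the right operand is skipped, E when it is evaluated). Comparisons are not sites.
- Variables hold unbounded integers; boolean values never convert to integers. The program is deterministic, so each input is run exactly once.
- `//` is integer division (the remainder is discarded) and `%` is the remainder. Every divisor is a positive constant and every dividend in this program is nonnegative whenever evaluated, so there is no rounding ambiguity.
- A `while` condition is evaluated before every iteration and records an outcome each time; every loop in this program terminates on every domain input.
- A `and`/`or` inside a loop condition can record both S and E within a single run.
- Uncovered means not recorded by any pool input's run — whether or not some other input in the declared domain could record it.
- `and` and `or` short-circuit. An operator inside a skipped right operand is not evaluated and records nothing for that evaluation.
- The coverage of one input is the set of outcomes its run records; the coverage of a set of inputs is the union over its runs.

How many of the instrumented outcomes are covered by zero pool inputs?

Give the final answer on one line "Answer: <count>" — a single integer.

input #1 (g=4, m=-1, q=7): covers B1=F, B2=E, B3=T, B3=F, B4=T, B7=F, B8=T
input #2 (g=2, m=0, q=7): covers B1=F, B2=S, B3=T, B3=F, B4=T, B7=F, B8=T
input #3 (g=4, m=-1, q=3): covers B1=F, B2=E, B3=T, B3=F, B4=T, B7=T, B8=T
input #4 (g=3, m=-1, q=5): covers B1=F, B2=S, B3=T, B3=F, B4=T, B7=T, B8=T
input #5 (g=3, m=0, q=7): covers B1=F, B2=S, B3=T, B3=F, B4=T, B7=F, B8=T
input #6 (g=4, m=1, q=5): covers B1=F, B2=E, B3=T, B3=F, B4=F, B5=T, B6=S, B7=T, B8=T
input #7 (g=2, m=0, q=6): covers B1=F, B2=S, B3=T, B3=F, B4=T, B7=T, B8=T
union over the pool: B1=F, B2=S, B2=E, B3=T, B3=F, B4=T, B4=F, B5=T, B6=S, B7=T, B7=F, B8=T
uncovered (4 of 16): B1=T, B5=F, B6=E, B8=F

Answer: 4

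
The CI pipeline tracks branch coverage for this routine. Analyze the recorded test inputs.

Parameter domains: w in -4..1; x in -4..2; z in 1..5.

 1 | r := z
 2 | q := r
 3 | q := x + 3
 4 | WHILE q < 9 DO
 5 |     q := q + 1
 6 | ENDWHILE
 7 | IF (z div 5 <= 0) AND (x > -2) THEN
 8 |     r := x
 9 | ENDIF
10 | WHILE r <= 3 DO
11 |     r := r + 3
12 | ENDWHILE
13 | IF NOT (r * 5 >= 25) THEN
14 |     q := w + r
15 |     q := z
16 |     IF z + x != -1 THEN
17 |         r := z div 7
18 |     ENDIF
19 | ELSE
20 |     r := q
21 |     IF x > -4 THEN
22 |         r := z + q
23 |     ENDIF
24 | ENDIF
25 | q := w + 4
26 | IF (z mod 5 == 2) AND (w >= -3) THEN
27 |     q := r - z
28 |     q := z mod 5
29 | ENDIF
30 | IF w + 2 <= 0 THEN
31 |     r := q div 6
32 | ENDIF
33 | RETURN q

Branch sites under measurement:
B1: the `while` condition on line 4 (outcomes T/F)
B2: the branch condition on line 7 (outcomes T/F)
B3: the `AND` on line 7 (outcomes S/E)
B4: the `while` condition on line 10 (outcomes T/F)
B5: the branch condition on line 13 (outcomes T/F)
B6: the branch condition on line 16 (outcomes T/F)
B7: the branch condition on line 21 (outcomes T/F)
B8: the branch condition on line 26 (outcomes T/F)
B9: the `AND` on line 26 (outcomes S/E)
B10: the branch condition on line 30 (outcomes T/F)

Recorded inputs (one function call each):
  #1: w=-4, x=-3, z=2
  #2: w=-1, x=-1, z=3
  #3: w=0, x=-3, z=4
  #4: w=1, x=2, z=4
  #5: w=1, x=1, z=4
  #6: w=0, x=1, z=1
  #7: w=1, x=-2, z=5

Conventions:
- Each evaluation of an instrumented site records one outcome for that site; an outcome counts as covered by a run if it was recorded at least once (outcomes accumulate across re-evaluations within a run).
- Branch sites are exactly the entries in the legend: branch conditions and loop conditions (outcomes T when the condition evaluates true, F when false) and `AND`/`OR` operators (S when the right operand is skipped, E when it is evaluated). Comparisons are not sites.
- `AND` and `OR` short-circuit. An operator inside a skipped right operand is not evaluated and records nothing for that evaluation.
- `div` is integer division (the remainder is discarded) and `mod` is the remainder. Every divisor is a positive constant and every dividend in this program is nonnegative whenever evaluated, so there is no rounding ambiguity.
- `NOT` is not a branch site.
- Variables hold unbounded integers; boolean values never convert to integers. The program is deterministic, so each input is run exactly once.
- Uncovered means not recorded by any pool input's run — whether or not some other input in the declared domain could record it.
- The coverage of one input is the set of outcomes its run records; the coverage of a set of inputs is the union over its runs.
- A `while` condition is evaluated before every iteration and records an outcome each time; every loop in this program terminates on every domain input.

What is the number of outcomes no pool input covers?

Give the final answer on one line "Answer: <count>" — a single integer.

test 1 (w=-4, x=-3, z=2) fires B1->T, B1->T, B1->T, B1->T, B1->T, B1->T, B1->T, B1->T, B1->T, B1->F, B3->E, B2->F, B4->T, B4->F, ...; hits B1=T, B1=F, B2=F, B3=E, B4=T, B4=F, B5=F, B7=T, B8=F, B9=E, B10=T
test 2 (w=-1, x=-1, z=3) fires B1->T, B1->T, B1->T, B1->T, B1->T, B1->T, B1->T, B1->F, B3->E, B2->T, B4->T, B4->T, B4->F, B5->F, ...; hits B1=T, B1=F, B2=T, B3=E, B4=T, B4=F, B5=F, B7=T, B8=F, B9=S, B10=F
test 3 (w=0, x=-3, z=4) fires B1->T, B1->T, B1->T, B1->T, B1->T, B1->T, B1->T, B1->T, B1->T, B1->F, B3->E, B2->F, B4->F, B5->T, ...; hits B1=T, B1=F, B2=F, B3=E, B4=F, B5=T, B6=T, B8=F, B9=S, B10=F
test 4 (w=1, x=2, z=4) fires B1->T, B1->T, B1->T, B1->T, B1->F, B3->E, B2->T, B4->T, B4->F, B5->F, B7->T, B9->S, B8->F, B10->F; hits B1=T, B1=F, B2=T, B3=E, B4=T, B4=F, B5=F, B7=T, B8=F, B9=S, B10=F
test 5 (w=1, x=1, z=4) fires B1->T, B1->T, B1->T, B1->T, B1->T, B1->F, B3->E, B2->T, B4->T, B4->F, B5->T, B6->T, B9->S, B8->F, ...; hits B1=T, B1=F, B2=T, B3=E, B4=T, B4=F, B5=T, B6=T, B8=F, B9=S, B10=F
test 6 (w=0, x=1, z=1) fires B1->T, B1->T, B1->T, B1->T, B1->T, B1->F, B3->E, B2->T, B4->T, B4->F, B5->T, B6->T, B9->S, B8->F, ...; hits B1=T, B1=F, B2=T, B3=E, B4=T, B4=F, B5=T, B6=T, B8=F, B9=S, B10=F
test 7 (w=1, x=-2, z=5) fires B1->T, B1->T, B1->T, B1->T, B1->T, B1->T, B1->T, B1->T, B1->F, B3->S, B2->F, B4->F, B5->F, B7->T, ...; hits B1=T, B1=F, B2=F, B3=S, B4=F, B5=F, B7=T, B8=F, B9=S, B10=F
union over the pool: B1=T, B1=F, B2=T, B2=F, B3=S, B3=E, B4=T, B4=F, B5=T, B5=F, B6=T, B7=T, B8=F, B9=S, B9=E, B10=T, B10=F
uncovered (3 of 20): B6=F, B7=F, B8=T

Answer: 3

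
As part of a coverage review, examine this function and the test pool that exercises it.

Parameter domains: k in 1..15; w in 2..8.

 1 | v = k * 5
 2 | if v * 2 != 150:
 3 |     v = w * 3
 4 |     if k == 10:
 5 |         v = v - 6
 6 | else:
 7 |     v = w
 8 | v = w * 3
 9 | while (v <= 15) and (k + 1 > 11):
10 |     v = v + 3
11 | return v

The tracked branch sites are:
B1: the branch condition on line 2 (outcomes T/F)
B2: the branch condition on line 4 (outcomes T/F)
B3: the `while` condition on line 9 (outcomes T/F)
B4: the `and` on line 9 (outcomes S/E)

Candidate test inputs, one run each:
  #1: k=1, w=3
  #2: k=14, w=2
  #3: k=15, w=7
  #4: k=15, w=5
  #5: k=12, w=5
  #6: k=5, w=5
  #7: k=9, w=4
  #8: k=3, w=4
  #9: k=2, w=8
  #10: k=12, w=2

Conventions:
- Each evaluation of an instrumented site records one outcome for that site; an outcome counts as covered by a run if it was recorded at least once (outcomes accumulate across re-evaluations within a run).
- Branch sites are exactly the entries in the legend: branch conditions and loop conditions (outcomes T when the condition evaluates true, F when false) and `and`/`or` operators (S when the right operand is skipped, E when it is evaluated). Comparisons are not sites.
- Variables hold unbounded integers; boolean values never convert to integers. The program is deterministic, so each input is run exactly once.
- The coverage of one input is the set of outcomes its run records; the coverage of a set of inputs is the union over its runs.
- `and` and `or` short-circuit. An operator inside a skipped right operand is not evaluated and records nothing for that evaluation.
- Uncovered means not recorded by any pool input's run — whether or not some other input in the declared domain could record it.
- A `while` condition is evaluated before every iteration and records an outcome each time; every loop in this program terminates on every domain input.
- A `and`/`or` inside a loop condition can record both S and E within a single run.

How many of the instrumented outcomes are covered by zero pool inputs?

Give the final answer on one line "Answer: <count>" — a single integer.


test 1 (k=1, w=3) hits B1=T, B2=F, B3=F, B4=E
test 2 (k=14, w=2) hits B1=T, B2=F, B3=T, B3=F, B4=S, B4=E
test 3 (k=15, w=7) hits B1=F, B3=F, B4=S
test 4 (k=15, w=5) hits B1=F, B3=T, B3=F, B4=S, B4=E
test 5 (k=12, w=5) hits B1=T, B2=F, B3=T, B3=F, B4=S, B4=E
test 6 (k=5, w=5) hits B1=T, B2=F, B3=F, B4=E
test 7 (k=9, w=4) hits B1=T, B2=F, B3=F, B4=E
test 8 (k=3, w=4) hits B1=T, B2=F, B3=F, B4=E
test 9 (k=2, w=8) hits B1=T, B2=F, B3=F, B4=S
test 10 (k=12, w=2) hits B1=T, B2=F, B3=T, B3=F, B4=S, B4=E
union over the pool: B1=T, B1=F, B2=F, B3=T, B3=F, B4=S, B4=E
uncovered (1 of 8): B2=T
Answer: 1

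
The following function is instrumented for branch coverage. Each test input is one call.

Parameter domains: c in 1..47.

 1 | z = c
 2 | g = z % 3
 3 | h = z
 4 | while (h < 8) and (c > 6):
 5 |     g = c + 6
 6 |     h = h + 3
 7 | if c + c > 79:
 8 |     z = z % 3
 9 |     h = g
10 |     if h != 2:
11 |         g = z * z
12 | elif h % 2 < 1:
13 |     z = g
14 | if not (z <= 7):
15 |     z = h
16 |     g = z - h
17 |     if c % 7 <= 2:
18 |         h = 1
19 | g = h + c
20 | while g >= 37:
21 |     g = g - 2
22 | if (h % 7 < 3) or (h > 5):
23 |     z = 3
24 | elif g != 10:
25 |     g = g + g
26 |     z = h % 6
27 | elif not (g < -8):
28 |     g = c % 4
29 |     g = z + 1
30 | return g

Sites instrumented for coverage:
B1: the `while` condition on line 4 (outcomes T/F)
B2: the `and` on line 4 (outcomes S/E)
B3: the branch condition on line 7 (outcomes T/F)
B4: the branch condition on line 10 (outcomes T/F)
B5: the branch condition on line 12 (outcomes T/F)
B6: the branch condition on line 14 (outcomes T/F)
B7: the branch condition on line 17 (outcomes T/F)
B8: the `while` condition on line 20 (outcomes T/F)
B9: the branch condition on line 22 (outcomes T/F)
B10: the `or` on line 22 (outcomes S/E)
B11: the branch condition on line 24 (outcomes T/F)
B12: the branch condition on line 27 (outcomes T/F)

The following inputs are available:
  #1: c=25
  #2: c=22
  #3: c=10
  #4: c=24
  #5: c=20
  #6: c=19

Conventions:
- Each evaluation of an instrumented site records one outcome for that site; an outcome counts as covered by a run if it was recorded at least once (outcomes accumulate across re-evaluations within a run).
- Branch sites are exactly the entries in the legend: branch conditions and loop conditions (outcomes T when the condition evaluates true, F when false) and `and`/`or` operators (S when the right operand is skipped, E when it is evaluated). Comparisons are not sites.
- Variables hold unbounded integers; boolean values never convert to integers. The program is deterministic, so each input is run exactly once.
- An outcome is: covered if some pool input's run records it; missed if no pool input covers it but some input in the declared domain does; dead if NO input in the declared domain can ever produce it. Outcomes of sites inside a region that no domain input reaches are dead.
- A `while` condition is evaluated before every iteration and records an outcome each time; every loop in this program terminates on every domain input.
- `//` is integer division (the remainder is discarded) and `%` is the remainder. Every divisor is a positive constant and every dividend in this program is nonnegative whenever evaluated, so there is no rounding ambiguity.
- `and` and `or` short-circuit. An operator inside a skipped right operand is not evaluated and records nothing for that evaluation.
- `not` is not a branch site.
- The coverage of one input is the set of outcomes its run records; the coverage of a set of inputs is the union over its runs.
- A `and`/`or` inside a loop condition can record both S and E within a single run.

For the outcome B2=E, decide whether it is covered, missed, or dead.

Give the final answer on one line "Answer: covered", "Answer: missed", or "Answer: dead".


no pool input records B2=E
but domain input (c=1) does record it -> reachable, so missed
Answer: missed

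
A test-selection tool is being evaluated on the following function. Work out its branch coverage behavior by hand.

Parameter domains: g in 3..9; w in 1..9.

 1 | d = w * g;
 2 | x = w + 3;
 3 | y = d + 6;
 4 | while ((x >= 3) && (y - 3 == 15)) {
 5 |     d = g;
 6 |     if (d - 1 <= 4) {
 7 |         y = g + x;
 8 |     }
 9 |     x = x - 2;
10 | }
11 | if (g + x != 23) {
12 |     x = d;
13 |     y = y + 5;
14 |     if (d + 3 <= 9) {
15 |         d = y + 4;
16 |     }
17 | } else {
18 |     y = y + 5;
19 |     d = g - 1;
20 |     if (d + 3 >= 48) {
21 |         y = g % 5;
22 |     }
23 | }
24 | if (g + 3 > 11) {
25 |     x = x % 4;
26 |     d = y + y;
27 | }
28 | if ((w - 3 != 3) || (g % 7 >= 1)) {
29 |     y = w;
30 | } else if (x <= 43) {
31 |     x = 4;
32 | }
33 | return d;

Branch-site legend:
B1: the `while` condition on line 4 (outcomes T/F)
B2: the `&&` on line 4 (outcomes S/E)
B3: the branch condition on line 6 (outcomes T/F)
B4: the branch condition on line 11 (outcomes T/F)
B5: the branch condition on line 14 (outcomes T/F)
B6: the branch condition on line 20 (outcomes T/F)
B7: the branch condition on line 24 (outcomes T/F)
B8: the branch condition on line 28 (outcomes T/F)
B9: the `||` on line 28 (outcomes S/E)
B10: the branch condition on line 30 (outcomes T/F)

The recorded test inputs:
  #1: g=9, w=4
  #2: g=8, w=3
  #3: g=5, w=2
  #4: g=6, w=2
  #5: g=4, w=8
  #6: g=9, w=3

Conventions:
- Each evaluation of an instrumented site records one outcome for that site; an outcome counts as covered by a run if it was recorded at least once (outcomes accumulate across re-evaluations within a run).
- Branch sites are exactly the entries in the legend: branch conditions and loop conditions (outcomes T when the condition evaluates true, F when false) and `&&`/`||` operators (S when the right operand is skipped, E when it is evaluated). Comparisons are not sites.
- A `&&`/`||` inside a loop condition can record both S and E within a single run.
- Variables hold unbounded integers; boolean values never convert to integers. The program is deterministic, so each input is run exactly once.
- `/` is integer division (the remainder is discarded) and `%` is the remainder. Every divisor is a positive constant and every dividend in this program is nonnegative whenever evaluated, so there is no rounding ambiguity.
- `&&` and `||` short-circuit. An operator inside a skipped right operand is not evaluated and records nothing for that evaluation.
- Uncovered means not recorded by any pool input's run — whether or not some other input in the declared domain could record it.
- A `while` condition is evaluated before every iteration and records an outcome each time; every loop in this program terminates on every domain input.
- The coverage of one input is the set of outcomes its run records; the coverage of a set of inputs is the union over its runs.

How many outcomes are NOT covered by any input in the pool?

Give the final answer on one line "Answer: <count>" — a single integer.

input #1, g=9, w=4: events B2->E, B1->F, B4->T, B5->F, B7->T, B9->S, B8->T; outcomes B1=F, B2=E, B4=T, B5=F, B7=T, B8=T, B9=S
input #2, g=8, w=3: events B2->E, B1->F, B4->T, B5->F, B7->F, B9->S, B8->T; outcomes B1=F, B2=E, B4=T, B5=F, B7=F, B8=T, B9=S
input #3, g=5, w=2: events B2->E, B1->F, B4->T, B5->F, B7->F, B9->S, B8->T; outcomes B1=F, B2=E, B4=T, B5=F, B7=F, B8=T, B9=S
input #4, g=6, w=2: events B2->E, B1->T, B3->F, B2->E, B1->T, B3->F, B2->S, B1->F, B4->T, B5->T, B7->F, B9->S, B8->T; outcomes B1=T, B1=F, B2=S, B2=E, B3=F, B4=T, B5=T, B7=F, B8=T, B9=S
input #5, g=4, w=8: events B2->E, B1->F, B4->T, B5->F, B7->F, B9->S, B8->T; outcomes B1=F, B2=E, B4=T, B5=F, B7=F, B8=T, B9=S
input #6, g=9, w=3: events B2->E, B1->F, B4->T, B5->F, B7->T, B9->S, B8->T; outcomes B1=F, B2=E, B4=T, B5=F, B7=T, B8=T, B9=S
union over the pool: B1=T, B1=F, B2=S, B2=E, B3=F, B4=T, B5=T, B5=F, B7=T, B7=F, B8=T, B9=S
uncovered (8 of 20): B3=T, B4=F, B6=T, B6=F, B8=F, B9=E, B10=T, B10=F

Answer: 8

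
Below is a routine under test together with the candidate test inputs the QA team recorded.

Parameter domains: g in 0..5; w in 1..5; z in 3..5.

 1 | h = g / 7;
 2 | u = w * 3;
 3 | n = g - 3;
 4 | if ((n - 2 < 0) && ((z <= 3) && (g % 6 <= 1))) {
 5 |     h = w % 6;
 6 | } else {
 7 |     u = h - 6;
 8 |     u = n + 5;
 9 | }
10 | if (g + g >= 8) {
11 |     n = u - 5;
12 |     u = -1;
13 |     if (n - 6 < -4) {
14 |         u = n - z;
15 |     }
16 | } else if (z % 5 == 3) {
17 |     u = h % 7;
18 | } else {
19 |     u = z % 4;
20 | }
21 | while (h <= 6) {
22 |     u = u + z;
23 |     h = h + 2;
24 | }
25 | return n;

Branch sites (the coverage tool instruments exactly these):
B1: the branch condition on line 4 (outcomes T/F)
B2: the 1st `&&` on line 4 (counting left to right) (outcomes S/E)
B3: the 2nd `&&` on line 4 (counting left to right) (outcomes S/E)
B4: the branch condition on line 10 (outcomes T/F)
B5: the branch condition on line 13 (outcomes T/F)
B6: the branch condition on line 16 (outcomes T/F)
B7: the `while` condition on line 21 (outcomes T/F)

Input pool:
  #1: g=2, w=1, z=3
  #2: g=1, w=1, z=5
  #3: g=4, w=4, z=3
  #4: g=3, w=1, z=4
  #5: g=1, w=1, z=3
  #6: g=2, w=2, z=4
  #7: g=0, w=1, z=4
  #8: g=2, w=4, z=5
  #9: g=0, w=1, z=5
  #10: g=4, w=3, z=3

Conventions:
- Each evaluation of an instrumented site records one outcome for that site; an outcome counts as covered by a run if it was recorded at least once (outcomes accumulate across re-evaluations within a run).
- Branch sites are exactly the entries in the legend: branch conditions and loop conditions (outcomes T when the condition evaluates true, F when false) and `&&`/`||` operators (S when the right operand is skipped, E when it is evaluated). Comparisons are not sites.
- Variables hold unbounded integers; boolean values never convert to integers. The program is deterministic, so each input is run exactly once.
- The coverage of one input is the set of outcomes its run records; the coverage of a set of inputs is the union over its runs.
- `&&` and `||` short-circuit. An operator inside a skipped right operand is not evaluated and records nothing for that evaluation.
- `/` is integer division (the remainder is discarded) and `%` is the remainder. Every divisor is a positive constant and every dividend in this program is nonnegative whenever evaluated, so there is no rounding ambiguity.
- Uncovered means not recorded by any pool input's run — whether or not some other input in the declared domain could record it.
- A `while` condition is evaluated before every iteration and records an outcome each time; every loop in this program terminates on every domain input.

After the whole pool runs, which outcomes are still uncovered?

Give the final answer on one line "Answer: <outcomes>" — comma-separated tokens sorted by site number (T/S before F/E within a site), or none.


input #1 (g=2, w=1, z=3): events B2->E, B3->E, B1->F, B4->F, B6->T, B7->T, B7->T, B7->T, B7->T, B7->F; covers B1=F, B2=E, B3=E, B4=F, B6=T, B7=T, B7=F
input #2 (g=1, w=1, z=5): events B2->E, B3->S, B1->F, B4->F, B6->F, B7->T, B7->T, B7->T, B7->T, B7->F; covers B1=F, B2=E, B3=S, B4=F, B6=F, B7=T, B7=F
input #3 (g=4, w=4, z=3): events B2->E, B3->E, B1->F, B4->T, B5->T, B7->T, B7->T, B7->T, B7->T, B7->F; covers B1=F, B2=E, B3=E, B4=T, B5=T, B7=T, B7=F
input #4 (g=3, w=1, z=4): events B2->E, B3->S, B1->F, B4->F, B6->F, B7->T, B7->T, B7->T, B7->T, B7->F; covers B1=F, B2=E, B3=S, B4=F, B6=F, B7=T, B7=F
input #5 (g=1, w=1, z=3): events B2->E, B3->E, B1->T, B4->F, B6->T, B7->T, B7->T, B7->T, B7->F; covers B1=T, B2=E, B3=E, B4=F, B6=T, B7=T, B7=F
input #6 (g=2, w=2, z=4): events B2->E, B3->S, B1->F, B4->F, B6->F, B7->T, B7->T, B7->T, B7->T, B7->F; covers B1=F, B2=E, B3=S, B4=F, B6=F, B7=T, B7=F
input #7 (g=0, w=1, z=4): events B2->E, B3->S, B1->F, B4->F, B6->F, B7->T, B7->T, B7->T, B7->T, B7->F; covers B1=F, B2=E, B3=S, B4=F, B6=F, B7=T, B7=F
input #8 (g=2, w=4, z=5): events B2->E, B3->S, B1->F, B4->F, B6->F, B7->T, B7->T, B7->T, B7->T, B7->F; covers B1=F, B2=E, B3=S, B4=F, B6=F, B7=T, B7=F
input #9 (g=0, w=1, z=5): events B2->E, B3->S, B1->F, B4->F, B6->F, B7->T, B7->T, B7->T, B7->T, B7->F; covers B1=F, B2=E, B3=S, B4=F, B6=F, B7=T, B7=F
input #10 (g=4, w=3, z=3): events B2->E, B3->E, B1->F, B4->T, B5->T, B7->T, B7->T, B7->T, B7->T, B7->F; covers B1=F, B2=E, B3=E, B4=T, B5=T, B7=T, B7=F
union over the pool: B1=T, B1=F, B2=E, B3=S, B3=E, B4=T, B4=F, B5=T, B6=T, B6=F, B7=T, B7=F
uncovered (2 of 14): B2=S, B5=F
Answer: B2=S, B5=F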